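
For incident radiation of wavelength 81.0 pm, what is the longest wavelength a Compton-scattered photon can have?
85.8526 pm (at θ = 180°)

The Compton shift is Δλ = λ_C(1 − cos θ).

Since cos θ ranges from −1 to 1, the factor (1 − cos θ) ranges from 0 to 2; the maximum shift occurs at θ = 180° (backscattering):
Δλ_max = 2λ_C = 2 × 2.4263 pm = 4.8526 pm

Maximum scattered wavelength:
λ'_max = λ₀ + Δλ_max = 81.0 + 4.8526 = 85.8526 pm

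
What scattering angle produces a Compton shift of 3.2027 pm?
108.66°

From the Compton formula Δλ = λ_C(1 - cos θ), we can solve for θ:

cos θ = 1 - Δλ/λ_C

Given:
- Δλ = 3.2027 pm
- λ_C = h/(m_e·c) ≈ 2.42631024 pm

cos θ = 1 - 3.2027/2.42631024
cos θ = 1 - 1.319988
cos θ = -0.319988

θ = arccos(-0.319988)
θ = 108.66°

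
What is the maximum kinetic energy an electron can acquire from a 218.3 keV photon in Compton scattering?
100.5803 keV

Maximum energy transfer occurs at θ = 180° (backscattering).

Initial photon: E₀ = 218.3 keV → λ₀ = 5.6795 pm

Maximum Compton shift (at 180°):
Δλ_max = 2λ_C = 2 × 2.4263 = 4.8526 pm

Final wavelength:
λ' = 5.6795 + 4.8526 = 10.5322 pm

Minimum photon energy (maximum energy to electron):
E'_min = hc/λ' = 117.7197 keV

Maximum electron kinetic energy:
K_max = E₀ - E'_min = 218.3000 - 117.7197 = 100.5803 keV

(Intermediate values are shown rounded; full precision is carried through to the final answer.)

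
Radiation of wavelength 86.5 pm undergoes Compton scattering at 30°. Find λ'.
86.8251 pm

Using the Compton formula: λ' = λ + λ_C(1 − cos θ)

For θ = 30°, cos θ = √3/2 (exact) ≈ 0.8660, so:
1 − cos 30° = 1 − (√3/2) ≈ 0.1340

Δλ = λ_C × 0.1340 = 2.4263 × 0.1340 = 0.3251 pm

λ' = 86.5 + 0.3251 = 86.8251 pm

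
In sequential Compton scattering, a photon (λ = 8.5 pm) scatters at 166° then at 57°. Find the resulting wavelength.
14.3854 pm

Apply Compton shift twice:

First scattering at θ₁ = 166°:
Δλ₁ = λ_C(1 - cos(166°))
Δλ₁ = 2.4263 × 1.9703
Δλ₁ = 4.7805 pm

After first scattering:
λ₁ = 8.5 + 4.7805 = 13.2805 pm

Second scattering at θ₂ = 57°:
Δλ₂ = λ_C(1 - cos(57°))
Δλ₂ = 2.4263 × 0.4554
Δλ₂ = 1.1048 pm

Final wavelength:
λ₂ = 13.2805 + 1.1048 = 14.3854 pm

Total shift: Δλ_total = 4.7805 + 1.1048 = 5.8854 pm

(Intermediate values are shown rounded; full precision is carried through to the final answer.)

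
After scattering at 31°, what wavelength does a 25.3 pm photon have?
25.6466 pm

Using the Compton scattering formula:
λ' = λ + Δλ = λ + λ_C(1 - cos θ)

Given:
- Initial wavelength λ = 25.3 pm
- Scattering angle θ = 31°
- Compton wavelength λ_C ≈ 2.4263 pm

Calculate the shift:
Δλ = 2.4263 × (1 - cos(31°))
Δλ = 2.4263 × 0.1428
Δλ = 0.3466 pm

Final wavelength:
λ' = 25.3 + 0.3466 = 25.6466 pm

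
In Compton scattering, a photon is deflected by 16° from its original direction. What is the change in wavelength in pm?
0.0940 pm

Using the Compton scattering formula:
Δλ = λ_C(1 - cos θ)

where λ_C = h/(m_e·c) ≈ 2.4263 pm is the Compton wavelength of an electron.

For θ = 16°:
cos(16°) = 0.9613
1 - cos(16°) = 0.0387

Δλ = 2.4263 × 0.0387
Δλ = 0.0940 pm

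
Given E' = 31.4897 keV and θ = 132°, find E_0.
35.1000 keV

Convert final energy to wavelength (hc ≈ 1239.842 keV·pm):
λ' = hc/E' = 1239.842 / 31.4897 = 39.3729 pm

Calculate the Compton shift:
Δλ = λ_C(1 - cos(132°))
Δλ = 2.4263 × (1 - cos(132°))
Δλ = 4.0498 pm

Initial wavelength:
λ = λ' - Δλ = 39.3729 - 4.0498 = 35.3231 pm

Initial energy:
E = hc/λ = 1239.842 / 35.3231 = 35.1000 keV

(Intermediate values are shown rounded; full precision is carried through to the final answer.)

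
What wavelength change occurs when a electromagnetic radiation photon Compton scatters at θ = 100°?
2.8476 pm

Using the Compton scattering formula:
Δλ = λ_C(1 - cos θ)

where λ_C = h/(m_e·c) ≈ 2.4263 pm is the Compton wavelength of an electron.

For θ = 100°:
cos(100°) = -0.1736
1 - cos(100°) = 1.1736

Δλ = 2.4263 × 1.1736
Δλ = 2.8476 pm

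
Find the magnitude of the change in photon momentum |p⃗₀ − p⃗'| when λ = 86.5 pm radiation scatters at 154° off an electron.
1.4551e-23 kg·m/s

Photon momentum magnitude is p = h/λ.

Initial momentum:
p₀ = h/λ = 6.6261e-34/8.6500e-11 = 7.6602e-24 kg·m/s

After scattering:
λ' = λ + Δλ = 86.5 + 4.6071 = 91.1071 pm
p' = h/λ' = 6.6261e-34/9.1107e-11 = 7.2728e-24 kg·m/s

Momentum is a vector; the scattered photon's direction makes angle θ = 154° with the incident direction. The magnitude of the vector change Δp⃗ = p⃗₀ − p⃗' is found from the law of cosines:
|Δp⃗|² = p₀² + p'² − 2p₀p'cos θ
|Δp⃗|² = (7.6602e-24)² + (7.2728e-24)² − 2·7.6602e-24·7.2728e-24·cos(154°)
|Δp⃗| = 1.4551e-23 kg·m/s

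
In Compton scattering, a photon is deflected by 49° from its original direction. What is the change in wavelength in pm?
0.8345 pm

Using the Compton scattering formula:
Δλ = λ_C(1 - cos θ)

where λ_C = h/(m_e·c) ≈ 2.4263 pm is the Compton wavelength of an electron.

For θ = 49°:
cos(49°) = 0.6561
1 - cos(49°) = 0.3439

Δλ = 2.4263 × 0.3439
Δλ = 0.8345 pm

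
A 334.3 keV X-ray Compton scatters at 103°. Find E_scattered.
185.5806 keV

First convert energy to wavelength:
λ = hc/E, with hc ≈ 1239.842 keV·pm (i.e. 1239.842 eV·nm)

For E = 334.3 keV = 334300 eV:
λ = 1239.842 keV·pm / 334.3 keV
λ = 3.7088 pm

Calculate the Compton shift:
Δλ = λ_C(1 - cos(103°)) = 2.4263 × 1.2250
Δλ = 2.9721 pm

Final wavelength:
λ' = 3.7088 + 2.9721 = 6.6809 pm

Final energy:
E' = hc/λ' = 1239.842 / 6.6809 = 185.5806 keV

(Intermediate values are shown rounded; full precision is carried through to the final answer.)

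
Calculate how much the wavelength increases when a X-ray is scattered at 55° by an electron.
1.0346 pm

Using the Compton scattering formula:
Δλ = λ_C(1 - cos θ)

where λ_C = h/(m_e·c) ≈ 2.4263 pm is the Compton wavelength of an electron.

For θ = 55°:
cos(55°) = 0.5736
1 - cos(55°) = 0.4264

Δλ = 2.4263 × 0.4264
Δλ = 1.0346 pm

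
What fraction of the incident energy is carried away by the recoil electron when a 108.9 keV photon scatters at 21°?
0.0140 (or 1.40%)

Calculate initial and final photon energies:

Initial: E₀ = 108.9 keV → λ₀ = 11.3851 pm
Compton shift: Δλ = 0.1612 pm
Final wavelength: λ' = 11.5463 pm
Final energy: E' = 107.3801 keV

Fractional energy loss:
(E₀ - E')/E₀ = (108.9000 - 107.3801)/108.9000
= 1.5199/108.9000
= 0.0140
= 1.40%

(Intermediate values are shown rounded; full precision is carried through to the final answer.)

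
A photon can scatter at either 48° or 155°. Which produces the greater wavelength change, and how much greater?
155° produces the larger shift by a factor of 5.762

Calculate both shifts using Δλ = λ_C(1 - cos θ):

For θ₁ = 48°:
Δλ₁ = 2.4263 × (1 - cos(48°))
Δλ₁ = 2.4263 × 0.3309
Δλ₁ = 0.8028 pm

For θ₂ = 155°:
Δλ₂ = 2.4263 × (1 - cos(155°))
Δλ₂ = 2.4263 × 1.9063
Δλ₂ = 4.6253 pm

The 155° angle produces the larger shift.
Ratio: 4.6253/0.8028 = 5.762

(Intermediate values are shown rounded; full precision is carried through to the final answer.)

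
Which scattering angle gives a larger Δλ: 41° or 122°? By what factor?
122° produces the larger shift by a factor of 6.237

Calculate both shifts using Δλ = λ_C(1 - cos θ):

For θ₁ = 41°:
Δλ₁ = 2.4263 × (1 - cos(41°))
Δλ₁ = 2.4263 × 0.2453
Δλ₁ = 0.5952 pm

For θ₂ = 122°:
Δλ₂ = 2.4263 × (1 - cos(122°))
Δλ₂ = 2.4263 × 1.5299
Δλ₂ = 3.7121 pm

The 122° angle produces the larger shift.
Ratio: 3.7121/0.5952 = 6.237

(Intermediate values are shown rounded; full precision is carried through to the final answer.)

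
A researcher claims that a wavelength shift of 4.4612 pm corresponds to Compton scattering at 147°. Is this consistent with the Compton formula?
Yes, consistent

Calculate the expected shift for θ = 147°:

Δλ_expected = λ_C(1 - cos(147°))
Δλ_expected = 2.4263 × (1 - cos(147°))
Δλ_expected = 2.4263 × 1.8387
Δλ_expected = 4.4612 pm

Given shift: 4.4612 pm
Expected shift: 4.4612 pm
Difference: 0.0000 pm

The values match. This is consistent with Compton scattering at the stated angle.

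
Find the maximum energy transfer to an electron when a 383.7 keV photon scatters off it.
230.3282 keV

Maximum energy transfer occurs at θ = 180° (backscattering).

Initial photon: E₀ = 383.7 keV → λ₀ = 3.2313 pm

Maximum Compton shift (at 180°):
Δλ_max = 2λ_C = 2 × 2.4263 = 4.8526 pm

Final wavelength:
λ' = 3.2313 + 4.8526 = 8.0839 pm

Minimum photon energy (maximum energy to electron):
E'_min = hc/λ' = 153.3718 keV

Maximum electron kinetic energy:
K_max = E₀ - E'_min = 383.7000 - 153.3718 = 230.3282 keV

(Intermediate values are shown rounded; full precision is carried through to the final answer.)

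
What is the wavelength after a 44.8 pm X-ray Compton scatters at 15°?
44.8827 pm

Using the Compton scattering formula:
λ' = λ + Δλ = λ + λ_C(1 - cos θ)

Given:
- Initial wavelength λ = 44.8 pm
- Scattering angle θ = 15°
- Compton wavelength λ_C ≈ 2.4263 pm

Calculate the shift:
Δλ = 2.4263 × (1 - cos(15°))
Δλ = 2.4263 × 0.0341
Δλ = 0.0827 pm

Final wavelength:
λ' = 44.8 + 0.0827 = 44.8827 pm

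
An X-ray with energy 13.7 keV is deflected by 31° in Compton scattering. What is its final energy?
13.6477 keV

First convert energy to wavelength:
λ = hc/E, with hc ≈ 1239.842 keV·pm (i.e. 1239.842 eV·nm)

For E = 13.7 keV = 13700 eV:
λ = 1239.842 keV·pm / 13.7 keV
λ = 90.4994 pm

Calculate the Compton shift:
Δλ = λ_C(1 - cos(31°)) = 2.4263 × 0.1428
Δλ = 0.3466 pm

Final wavelength:
λ' = 90.4994 + 0.3466 = 90.8460 pm

Final energy:
E' = hc/λ' = 1239.842 / 90.8460 = 13.6477 keV

(Intermediate values are shown rounded; full precision is carried through to the final answer.)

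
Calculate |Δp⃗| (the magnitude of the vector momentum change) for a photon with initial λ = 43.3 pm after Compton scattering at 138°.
2.7306e-23 kg·m/s

Photon momentum magnitude is p = h/λ.

Initial momentum:
p₀ = h/λ = 6.6261e-34/4.3300e-11 = 1.5303e-23 kg·m/s

After scattering:
λ' = λ + Δλ = 43.3 + 4.2294 = 47.5294 pm
p' = h/λ' = 6.6261e-34/4.7529e-11 = 1.3941e-23 kg·m/s

Momentum is a vector; the scattered photon's direction makes angle θ = 138° with the incident direction. The magnitude of the vector change Δp⃗ = p⃗₀ − p⃗' is found from the law of cosines:
|Δp⃗|² = p₀² + p'² − 2p₀p'cos θ
|Δp⃗|² = (1.5303e-23)² + (1.3941e-23)² − 2·1.5303e-23·1.3941e-23·cos(138°)
|Δp⃗| = 2.7306e-23 kg·m/s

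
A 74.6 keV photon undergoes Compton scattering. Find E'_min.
57.7410 keV (at θ = 180°)

The scattered photon has minimum energy when its wavelength is maximum, i.e., when the Compton shift Δλ = λ_C(1 − cos θ) is maximum. This occurs at θ = 180° (backscattering), giving Δλ_max = 2λ_C = 4.8526 pm.

Initial wavelength: λ₀ = hc/E₀ = 16.6199 pm
Maximum final wavelength: λ'_max = λ₀ + 2λ_C = 16.6199 + 4.8526 = 21.4725 pm
Minimum final energy: E'_min = hc/λ'_max = 57.7410 keV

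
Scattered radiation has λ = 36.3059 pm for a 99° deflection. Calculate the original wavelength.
33.5000 pm

From λ' = λ + Δλ, we have λ = λ' - Δλ

First calculate the Compton shift:
Δλ = λ_C(1 - cos θ)
Δλ = 2.4263 × (1 - cos(99°))
Δλ = 2.4263 × 1.1564
Δλ = 2.8059 pm

Initial wavelength:
λ = λ' - Δλ
λ = 36.3059 - 2.8059
λ = 33.5000 pm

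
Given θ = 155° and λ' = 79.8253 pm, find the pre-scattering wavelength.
75.2000 pm

From λ' = λ + Δλ, we have λ = λ' - Δλ

First calculate the Compton shift:
Δλ = λ_C(1 - cos θ)
Δλ = 2.4263 × (1 - cos(155°))
Δλ = 2.4263 × 1.9063
Δλ = 4.6253 pm

Initial wavelength:
λ = λ' - Δλ
λ = 79.8253 - 4.6253
λ = 75.2000 pm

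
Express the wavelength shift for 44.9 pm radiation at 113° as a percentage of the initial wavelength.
7.5152%

Calculate the Compton shift:
Δλ = λ_C(1 - cos(113°))
Δλ = 2.4263 × (1 - cos(113°))
Δλ = 2.4263 × 1.3907
Δλ = 3.3743 pm

Percentage change:
(Δλ/λ₀) × 100 = (3.3743/44.9) × 100
= 7.5152%

(Intermediate values are shown rounded; full precision is carried through to the final answer.)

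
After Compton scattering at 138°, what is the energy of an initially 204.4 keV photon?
120.4294 keV

First convert energy to wavelength:
λ = hc/E, with hc ≈ 1239.842 keV·pm (i.e. 1239.842 eV·nm)

For E = 204.4 keV = 204400 eV:
λ = 1239.842 keV·pm / 204.4 keV
λ = 6.0658 pm

Calculate the Compton shift:
Δλ = λ_C(1 - cos(138°)) = 2.4263 × 1.7431
Δλ = 4.2294 pm

Final wavelength:
λ' = 6.0658 + 4.2294 = 10.2952 pm

Final energy:
E' = hc/λ' = 1239.842 / 10.2952 = 120.4294 keV

(Intermediate values are shown rounded; full precision is carried through to the final answer.)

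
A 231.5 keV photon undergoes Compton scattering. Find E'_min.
121.4542 keV (at θ = 180°)

The scattered photon has minimum energy when its wavelength is maximum, i.e., when the Compton shift Δλ = λ_C(1 − cos θ) is maximum. This occurs at θ = 180° (backscattering), giving Δλ_max = 2λ_C = 4.8526 pm.

Initial wavelength: λ₀ = hc/E₀ = 5.3557 pm
Maximum final wavelength: λ'_max = λ₀ + 2λ_C = 5.3557 + 4.8526 = 10.2083 pm
Minimum final energy: E'_min = hc/λ'_max = 121.4542 keV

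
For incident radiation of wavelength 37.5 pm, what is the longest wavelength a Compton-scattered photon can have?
42.3526 pm (at θ = 180°)

The Compton shift is Δλ = λ_C(1 − cos θ).

Since cos θ ranges from −1 to 1, the factor (1 − cos θ) ranges from 0 to 2; the maximum shift occurs at θ = 180° (backscattering):
Δλ_max = 2λ_C = 2 × 2.4263 pm = 4.8526 pm

Maximum scattered wavelength:
λ'_max = λ₀ + Δλ_max = 37.5 + 4.8526 = 42.3526 pm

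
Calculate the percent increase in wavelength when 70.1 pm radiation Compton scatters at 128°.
5.5921%

Calculate the Compton shift:
Δλ = λ_C(1 - cos(128°))
Δλ = 2.4263 × (1 - cos(128°))
Δλ = 2.4263 × 1.6157
Δλ = 3.9201 pm

Percentage change:
(Δλ/λ₀) × 100 = (3.9201/70.1) × 100
= 5.5921%

(Intermediate values are shown rounded; full precision is carried through to the final answer.)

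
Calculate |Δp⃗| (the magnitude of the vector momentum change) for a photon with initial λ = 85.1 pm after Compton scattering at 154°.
1.4784e-23 kg·m/s

Photon momentum magnitude is p = h/λ.

Initial momentum:
p₀ = h/λ = 6.6261e-34/8.5100e-11 = 7.7862e-24 kg·m/s

After scattering:
λ' = λ + Δλ = 85.1 + 4.6071 = 89.7071 pm
p' = h/λ' = 6.6261e-34/8.9707e-11 = 7.3863e-24 kg·m/s

Momentum is a vector; the scattered photon's direction makes angle θ = 154° with the incident direction. The magnitude of the vector change Δp⃗ = p⃗₀ − p⃗' is found from the law of cosines:
|Δp⃗|² = p₀² + p'² − 2p₀p'cos θ
|Δp⃗|² = (7.7862e-24)² + (7.3863e-24)² − 2·7.7862e-24·7.3863e-24·cos(154°)
|Δp⃗| = 1.4784e-23 kg·m/s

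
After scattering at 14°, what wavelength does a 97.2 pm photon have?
97.2721 pm

Using the Compton scattering formula:
λ' = λ + Δλ = λ + λ_C(1 - cos θ)

Given:
- Initial wavelength λ = 97.2 pm
- Scattering angle θ = 14°
- Compton wavelength λ_C ≈ 2.4263 pm

Calculate the shift:
Δλ = 2.4263 × (1 - cos(14°))
Δλ = 2.4263 × 0.0297
Δλ = 0.0721 pm

Final wavelength:
λ' = 97.2 + 0.0721 = 97.2721 pm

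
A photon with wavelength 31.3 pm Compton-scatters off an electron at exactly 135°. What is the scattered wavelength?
35.4420 pm

Using the Compton formula: λ' = λ + λ_C(1 − cos θ)

For θ = 135°, cos θ = -√2/2 (exact) ≈ -0.7071, so:
1 − cos 135° = 1 − (-√2/2) ≈ 1.7071

Δλ = λ_C × 1.7071 = 2.4263 × 1.7071 = 4.1420 pm

λ' = 31.3 + 4.1420 = 35.4420 pm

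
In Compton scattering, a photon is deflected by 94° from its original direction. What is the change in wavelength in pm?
2.5956 pm

Using the Compton scattering formula:
Δλ = λ_C(1 - cos θ)

where λ_C = h/(m_e·c) ≈ 2.4263 pm is the Compton wavelength of an electron.

For θ = 94°:
cos(94°) = -0.0698
1 - cos(94°) = 1.0698

Δλ = 2.4263 × 1.0698
Δλ = 2.5956 pm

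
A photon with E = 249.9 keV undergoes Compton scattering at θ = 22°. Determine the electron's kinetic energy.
8.5930 keV

By energy conservation: K_e = E_initial - E_final

First find the scattered photon energy:
Initial wavelength: λ = hc/E = 4.9614 pm
Compton shift: Δλ = λ_C(1 - cos(22°)) = 0.1767 pm
Final wavelength: λ' = 4.9614 + 0.1767 = 5.1380 pm
Final photon energy: E' = hc/λ' = 241.3070 keV

Electron kinetic energy:
K_e = E - E' = 249.9000 - 241.3070 = 8.5930 keV

(Intermediate values are shown rounded; full precision is carried through to the final answer.)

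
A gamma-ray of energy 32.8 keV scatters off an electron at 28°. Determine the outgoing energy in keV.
32.5554 keV

First convert energy to wavelength:
λ = hc/E, with hc ≈ 1239.842 keV·pm (i.e. 1239.842 eV·nm)

For E = 32.8 keV = 32800 eV:
λ = 1239.842 keV·pm / 32.8 keV
λ = 37.8001 pm

Calculate the Compton shift:
Δλ = λ_C(1 - cos(28°)) = 2.4263 × 0.1171
Δλ = 0.2840 pm

Final wavelength:
λ' = 37.8001 + 0.2840 = 38.0841 pm

Final energy:
E' = hc/λ' = 1239.842 / 38.0841 = 32.5554 keV

(Intermediate values are shown rounded; full precision is carried through to the final answer.)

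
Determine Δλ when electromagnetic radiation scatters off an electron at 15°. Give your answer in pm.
0.0827 pm

Using the Compton scattering formula:
Δλ = λ_C(1 - cos θ)

where λ_C = h/(m_e·c) ≈ 2.4263 pm is the Compton wavelength of an electron.

For θ = 15°:
cos(15°) = 0.9659
1 - cos(15°) = 0.0341

Δλ = 2.4263 × 0.0341
Δλ = 0.0827 pm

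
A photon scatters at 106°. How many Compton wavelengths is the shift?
1.2756 λ_C

The Compton shift formula is:
Δλ = λ_C(1 - cos θ)

Dividing both sides by λ_C:
Δλ/λ_C = 1 - cos θ

For θ = 106°:
Δλ/λ_C = 1 - cos(106°)
Δλ/λ_C = 1 - -0.2756
Δλ/λ_C = 1.2756

This means the shift is 1.2756 × λ_C = 3.0951 pm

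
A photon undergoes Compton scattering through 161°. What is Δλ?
4.7204 pm

Using the Compton scattering formula:
Δλ = λ_C(1 - cos θ)

where λ_C = h/(m_e·c) ≈ 2.4263 pm is the Compton wavelength of an electron.

For θ = 161°:
cos(161°) = -0.9455
1 - cos(161°) = 1.9455

Δλ = 2.4263 × 1.9455
Δλ = 4.7204 pm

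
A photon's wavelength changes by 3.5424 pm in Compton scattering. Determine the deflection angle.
117.39°

From the Compton formula Δλ = λ_C(1 - cos θ), we can solve for θ:

cos θ = 1 - Δλ/λ_C

Given:
- Δλ = 3.5424 pm
- λ_C = h/(m_e·c) ≈ 2.42631024 pm

cos θ = 1 - 3.5424/2.42631024
cos θ = 1 - 1.459995
cos θ = -0.459995

θ = arccos(-0.459995)
θ = 117.39°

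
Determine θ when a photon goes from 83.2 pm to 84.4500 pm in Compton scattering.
61.00°

First find the wavelength shift:
Δλ = λ' - λ = 84.4500 - 83.2 = 1.2500 pm

Using Δλ = λ_C(1 - cos θ), with λ_C = h/(m_e·c) ≈ 2.42631024 pm:
cos θ = 1 - Δλ/λ_C
cos θ = 1 - 1.2500/2.42631024
cos θ = 0.484814

θ = arccos(0.484814)
θ = 61.00°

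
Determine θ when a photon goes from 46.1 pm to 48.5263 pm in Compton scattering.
90.00°

First find the wavelength shift:
Δλ = λ' - λ = 48.5263 - 46.1 = 2.4263 pm

Using Δλ = λ_C(1 - cos θ), with λ_C = h/(m_e·c) ≈ 2.42631024 pm:
cos θ = 1 - Δλ/λ_C
cos θ = 1 - 2.4263/2.42631024
cos θ = 0.000004

θ = arccos(0.000004)
θ = 90.00°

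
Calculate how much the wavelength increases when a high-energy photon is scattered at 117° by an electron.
3.5278 pm

Using the Compton scattering formula:
Δλ = λ_C(1 - cos θ)

where λ_C = h/(m_e·c) ≈ 2.4263 pm is the Compton wavelength of an electron.

For θ = 117°:
cos(117°) = -0.4540
1 - cos(117°) = 1.4540

Δλ = 2.4263 × 1.4540
Δλ = 3.5278 pm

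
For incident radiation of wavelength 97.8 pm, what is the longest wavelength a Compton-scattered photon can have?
102.6526 pm (at θ = 180°)

The Compton shift is Δλ = λ_C(1 − cos θ).

Since cos θ ranges from −1 to 1, the factor (1 − cos θ) ranges from 0 to 2; the maximum shift occurs at θ = 180° (backscattering):
Δλ_max = 2λ_C = 2 × 2.4263 pm = 4.8526 pm

Maximum scattered wavelength:
λ'_max = λ₀ + Δλ_max = 97.8 + 4.8526 = 102.6526 pm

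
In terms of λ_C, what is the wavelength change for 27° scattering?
0.1090 λ_C

The Compton shift formula is:
Δλ = λ_C(1 - cos θ)

Dividing both sides by λ_C:
Δλ/λ_C = 1 - cos θ

For θ = 27°:
Δλ/λ_C = 1 - cos(27°)
Δλ/λ_C = 1 - 0.8910
Δλ/λ_C = 0.1090

This means the shift is 0.1090 × λ_C = 0.2645 pm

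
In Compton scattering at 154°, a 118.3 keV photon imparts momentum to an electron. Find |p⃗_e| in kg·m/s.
1.0448e-22 kg·m/s

The electron is initially at rest, so by conservation of momentum:
p⃗_e = p⃗₀ − p⃗'  (incident photon momentum minus scattered photon momentum)

Photon momentum magnitudes (p = h/λ = E/c):
λ₀ = hc/E₀ = 10.4805 pm → p₀ = h/λ₀ = 6.3223e-23 kg·m/s
Δλ = λ_C(1 − cos 154°) = 4.6071 pm
λ' = 15.0876 pm → p' = h/λ' = 4.3917e-23 kg·m/s

The scattered photon makes angle θ = 154° with the incident direction, so by the law of cosines:
|p⃗_e|² = p₀² + p'² − 2p₀p'cos θ
|p⃗_e|² = (6.3223e-23)² + (4.3917e-23)² − 2·6.3223e-23·4.3917e-23·cos(154°)
|p⃗_e| = 1.0448e-22 kg·m/s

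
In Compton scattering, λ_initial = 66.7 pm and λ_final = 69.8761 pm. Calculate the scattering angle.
108.00°

First find the wavelength shift:
Δλ = λ' - λ = 69.8761 - 66.7 = 3.1761 pm

Using Δλ = λ_C(1 - cos θ), with λ_C = h/(m_e·c) ≈ 2.42631024 pm:
cos θ = 1 - Δλ/λ_C
cos θ = 1 - 3.1761/2.42631024
cos θ = -0.309025

θ = arccos(-0.309025)
θ = 108.00°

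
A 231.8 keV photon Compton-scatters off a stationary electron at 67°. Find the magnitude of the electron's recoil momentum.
1.2398e-22 kg·m/s

The electron is initially at rest, so by conservation of momentum:
p⃗_e = p⃗₀ − p⃗'  (incident photon momentum minus scattered photon momentum)

Photon momentum magnitudes (p = h/λ = E/c):
λ₀ = hc/E₀ = 5.3488 pm → p₀ = h/λ₀ = 1.2388e-22 kg·m/s
Δλ = λ_C(1 − cos 67°) = 1.4783 pm
λ' = 6.8270 pm → p' = h/λ' = 9.7056e-23 kg·m/s

The scattered photon makes angle θ = 67° with the incident direction, so by the law of cosines:
|p⃗_e|² = p₀² + p'² − 2p₀p'cos θ
|p⃗_e|² = (1.2388e-22)² + (9.7056e-23)² − 2·1.2388e-22·9.7056e-23·cos(67°)
|p⃗_e| = 1.2398e-22 kg·m/s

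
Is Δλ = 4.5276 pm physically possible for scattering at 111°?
No, inconsistent

Calculate the expected shift for θ = 111°:

Δλ_expected = λ_C(1 - cos(111°))
Δλ_expected = 2.4263 × (1 - cos(111°))
Δλ_expected = 2.4263 × 1.3584
Δλ_expected = 3.2958 pm

Given shift: 4.5276 pm
Expected shift: 3.2958 pm
Difference: 1.2317 pm

The values do not match. The given shift corresponds to θ ≈ 150.0°, not 111°.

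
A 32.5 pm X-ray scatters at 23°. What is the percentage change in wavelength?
0.5935%

Calculate the Compton shift:
Δλ = λ_C(1 - cos(23°))
Δλ = 2.4263 × (1 - cos(23°))
Δλ = 2.4263 × 0.0795
Δλ = 0.1929 pm

Percentage change:
(Δλ/λ₀) × 100 = (0.1929/32.5) × 100
= 0.5935%

(Intermediate values are shown rounded; full precision is carried through to the final answer.)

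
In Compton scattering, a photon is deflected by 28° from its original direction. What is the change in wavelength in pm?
0.2840 pm

Using the Compton scattering formula:
Δλ = λ_C(1 - cos θ)

where λ_C = h/(m_e·c) ≈ 2.4263 pm is the Compton wavelength of an electron.

For θ = 28°:
cos(28°) = 0.8829
1 - cos(28°) = 0.1171

Δλ = 2.4263 × 0.1171
Δλ = 0.2840 pm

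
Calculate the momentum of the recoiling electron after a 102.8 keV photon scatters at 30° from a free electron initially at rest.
2.8100e-23 kg·m/s

The electron is initially at rest, so by conservation of momentum:
p⃗_e = p⃗₀ − p⃗'  (incident photon momentum minus scattered photon momentum)

Photon momentum magnitudes (p = h/λ = E/c):
λ₀ = hc/E₀ = 12.0607 pm → p₀ = h/λ₀ = 5.4939e-23 kg·m/s
Δλ = λ_C(1 − cos 30°) = 0.3251 pm
λ' = 12.3858 pm → p' = h/λ' = 5.3497e-23 kg·m/s

The scattered photon makes angle θ = 30° with the incident direction, so by the law of cosines:
|p⃗_e|² = p₀² + p'² − 2p₀p'cos θ
|p⃗_e|² = (5.4939e-23)² + (5.3497e-23)² − 2·5.4939e-23·5.3497e-23·cos(30°)
|p⃗_e| = 2.8100e-23 kg·m/s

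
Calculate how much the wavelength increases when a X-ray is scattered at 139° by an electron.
4.2575 pm

Using the Compton scattering formula:
Δλ = λ_C(1 - cos θ)

where λ_C = h/(m_e·c) ≈ 2.4263 pm is the Compton wavelength of an electron.

For θ = 139°:
cos(139°) = -0.7547
1 - cos(139°) = 1.7547

Δλ = 2.4263 × 1.7547
Δλ = 4.2575 pm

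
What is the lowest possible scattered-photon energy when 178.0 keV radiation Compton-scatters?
104.9111 keV (at θ = 180°)

The scattered photon has minimum energy when its wavelength is maximum, i.e., when the Compton shift Δλ = λ_C(1 − cos θ) is maximum. This occurs at θ = 180° (backscattering), giving Δλ_max = 2λ_C = 4.8526 pm.

Initial wavelength: λ₀ = hc/E₀ = 6.9654 pm
Maximum final wavelength: λ'_max = λ₀ + 2λ_C = 6.9654 + 4.8526 = 11.8180 pm
Minimum final energy: E'_min = hc/λ'_max = 104.9111 keV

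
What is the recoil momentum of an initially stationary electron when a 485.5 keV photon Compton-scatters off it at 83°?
2.7997e-22 kg·m/s

The electron is initially at rest, so by conservation of momentum:
p⃗_e = p⃗₀ − p⃗'  (incident photon momentum minus scattered photon momentum)

Photon momentum magnitudes (p = h/λ = E/c):
λ₀ = hc/E₀ = 2.5537 pm → p₀ = h/λ₀ = 2.5947e-22 kg·m/s
Δλ = λ_C(1 − cos 83°) = 2.1306 pm
λ' = 4.6844 pm → p' = h/λ' = 1.4145e-22 kg·m/s

The scattered photon makes angle θ = 83° with the incident direction, so by the law of cosines:
|p⃗_e|² = p₀² + p'² − 2p₀p'cos θ
|p⃗_e|² = (2.5947e-22)² + (1.4145e-22)² − 2·2.5947e-22·1.4145e-22·cos(83°)
|p⃗_e| = 2.7997e-22 kg·m/s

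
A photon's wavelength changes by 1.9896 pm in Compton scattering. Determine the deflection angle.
79.63°

From the Compton formula Δλ = λ_C(1 - cos θ), we can solve for θ:

cos θ = 1 - Δλ/λ_C

Given:
- Δλ = 1.9896 pm
- λ_C = h/(m_e·c) ≈ 2.42631024 pm

cos θ = 1 - 1.9896/2.42631024
cos θ = 1 - 0.820011
cos θ = 0.179989

θ = arccos(0.179989)
θ = 79.63°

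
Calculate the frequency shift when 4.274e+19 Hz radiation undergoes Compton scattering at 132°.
1.564e+19 Hz (decrease)

Convert frequency to wavelength (c = 299792458 m/s):
λ₀ = c/f₀ = 299792458/4.274e+19 = 7.0143299e-12 m = 7.0143 pm

Calculate Compton shift:
Δλ = λ_C(1 - cos(132°)) = 4.0498 pm

Final wavelength:
λ' = λ₀ + Δλ = 7.0143 + 4.0498 = 11.0642 pm

Final frequency:
f' = c/λ' = 299792458/1.1064159e-11 = 2.7095821e+19 Hz

Frequency shift (decrease):
Δf = f₀ - f' = 4.274e+19 - 2.7095821e+19 = 1.564e+19 Hz

(Intermediate values are shown rounded; full precision is carried through to the final answer.)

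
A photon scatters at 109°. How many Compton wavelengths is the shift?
1.3256 λ_C

The Compton shift formula is:
Δλ = λ_C(1 - cos θ)

Dividing both sides by λ_C:
Δλ/λ_C = 1 - cos θ

For θ = 109°:
Δλ/λ_C = 1 - cos(109°)
Δλ/λ_C = 1 - -0.3256
Δλ/λ_C = 1.3256

This means the shift is 1.3256 × λ_C = 3.2162 pm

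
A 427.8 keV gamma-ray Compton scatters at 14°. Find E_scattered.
417.4196 keV

First convert energy to wavelength:
λ = hc/E, with hc ≈ 1239.842 keV·pm (i.e. 1239.842 eV·nm)

For E = 427.8 keV = 427800 eV:
λ = 1239.842 keV·pm / 427.8 keV
λ = 2.8982 pm

Calculate the Compton shift:
Δλ = λ_C(1 - cos(14°)) = 2.4263 × 0.0297
Δλ = 0.0721 pm

Final wavelength:
λ' = 2.8982 + 0.0721 = 2.9703 pm

Final energy:
E' = hc/λ' = 1239.842 / 2.9703 = 417.4196 keV

(Intermediate values are shown rounded; full precision is carried through to the final answer.)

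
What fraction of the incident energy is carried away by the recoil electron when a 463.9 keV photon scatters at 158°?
0.6363 (or 63.63%)

Calculate initial and final photon energies:

Initial: E₀ = 463.9 keV → λ₀ = 2.6726 pm
Compton shift: Δλ = 4.6759 pm
Final wavelength: λ' = 7.3486 pm
Final energy: E' = 168.7182 keV

Fractional energy loss:
(E₀ - E')/E₀ = (463.9000 - 168.7182)/463.9000
= 295.1818/463.9000
= 0.6363
= 63.63%

(Intermediate values are shown rounded; full precision is carried through to the final answer.)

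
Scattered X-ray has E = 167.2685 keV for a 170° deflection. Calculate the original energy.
477.5002 keV

Convert final energy to wavelength (hc ≈ 1239.842 keV·pm):
λ' = hc/E' = 1239.842 / 167.2685 = 7.4123 pm

Calculate the Compton shift:
Δλ = λ_C(1 - cos(170°))
Δλ = 2.4263 × (1 - cos(170°))
Δλ = 4.8158 pm

Initial wavelength:
λ = λ' - Δλ = 7.4123 - 4.8158 = 2.5965 pm

Initial energy:
E = hc/λ = 1239.842 / 2.5965 = 477.5002 keV

(Intermediate values are shown rounded; full precision is carried through to the final answer.)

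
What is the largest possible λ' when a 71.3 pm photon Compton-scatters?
76.1526 pm (at θ = 180°)

The Compton shift is Δλ = λ_C(1 − cos θ).

Since cos θ ranges from −1 to 1, the factor (1 − cos θ) ranges from 0 to 2; the maximum shift occurs at θ = 180° (backscattering):
Δλ_max = 2λ_C = 2 × 2.4263 pm = 4.8526 pm

Maximum scattered wavelength:
λ'_max = λ₀ + Δλ_max = 71.3 + 4.8526 = 76.1526 pm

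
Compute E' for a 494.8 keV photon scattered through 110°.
215.1793 keV

First convert energy to wavelength:
λ = hc/E, with hc ≈ 1239.842 keV·pm (i.e. 1239.842 eV·nm)

For E = 494.8 keV = 494800 eV:
λ = 1239.842 keV·pm / 494.8 keV
λ = 2.5057 pm

Calculate the Compton shift:
Δλ = λ_C(1 - cos(110°)) = 2.4263 × 1.3420
Δλ = 3.2562 pm

Final wavelength:
λ' = 2.5057 + 3.2562 = 5.7619 pm

Final energy:
E' = hc/λ' = 1239.842 / 5.7619 = 215.1793 keV

(Intermediate values are shown rounded; full precision is carried through to the final answer.)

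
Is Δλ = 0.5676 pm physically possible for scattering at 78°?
No, inconsistent

Calculate the expected shift for θ = 78°:

Δλ_expected = λ_C(1 - cos(78°))
Δλ_expected = 2.4263 × (1 - cos(78°))
Δλ_expected = 2.4263 × 0.7921
Δλ_expected = 1.9219 pm

Given shift: 0.5676 pm
Expected shift: 1.9219 pm
Difference: 1.3542 pm

The values do not match. The given shift corresponds to θ ≈ 40.0°, not 78°.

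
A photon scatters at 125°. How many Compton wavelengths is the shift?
1.5736 λ_C

The Compton shift formula is:
Δλ = λ_C(1 - cos θ)

Dividing both sides by λ_C:
Δλ/λ_C = 1 - cos θ

For θ = 125°:
Δλ/λ_C = 1 - cos(125°)
Δλ/λ_C = 1 - -0.5736
Δλ/λ_C = 1.5736

This means the shift is 1.5736 × λ_C = 3.8180 pm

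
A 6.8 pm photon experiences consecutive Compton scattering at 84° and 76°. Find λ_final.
10.8120 pm

Apply Compton shift twice:

First scattering at θ₁ = 84°:
Δλ₁ = λ_C(1 - cos(84°))
Δλ₁ = 2.4263 × 0.8955
Δλ₁ = 2.1727 pm

After first scattering:
λ₁ = 6.8 + 2.1727 = 8.9727 pm

Second scattering at θ₂ = 76°:
Δλ₂ = λ_C(1 - cos(76°))
Δλ₂ = 2.4263 × 0.7581
Δλ₂ = 1.8393 pm

Final wavelength:
λ₂ = 8.9727 + 1.8393 = 10.8120 pm

Total shift: Δλ_total = 2.1727 + 1.8393 = 4.0120 pm

(Intermediate values are shown rounded; full precision is carried through to the final answer.)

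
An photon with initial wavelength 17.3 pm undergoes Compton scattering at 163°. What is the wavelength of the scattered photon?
22.0466 pm

Using the Compton scattering formula:
λ' = λ + Δλ = λ + λ_C(1 - cos θ)

Given:
- Initial wavelength λ = 17.3 pm
- Scattering angle θ = 163°
- Compton wavelength λ_C ≈ 2.4263 pm

Calculate the shift:
Δλ = 2.4263 × (1 - cos(163°))
Δλ = 2.4263 × 1.9563
Δλ = 4.7466 pm

Final wavelength:
λ' = 17.3 + 4.7466 = 22.0466 pm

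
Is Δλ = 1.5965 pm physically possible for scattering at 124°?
No, inconsistent

Calculate the expected shift for θ = 124°:

Δλ_expected = λ_C(1 - cos(124°))
Δλ_expected = 2.4263 × (1 - cos(124°))
Δλ_expected = 2.4263 × 1.5592
Δλ_expected = 3.7831 pm

Given shift: 1.5965 pm
Expected shift: 3.7831 pm
Difference: 2.1866 pm

The values do not match. The given shift corresponds to θ ≈ 70.0°, not 124°.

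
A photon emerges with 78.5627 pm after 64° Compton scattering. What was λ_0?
77.2000 pm

From λ' = λ + Δλ, we have λ = λ' - Δλ

First calculate the Compton shift:
Δλ = λ_C(1 - cos θ)
Δλ = 2.4263 × (1 - cos(64°))
Δλ = 2.4263 × 0.5616
Δλ = 1.3627 pm

Initial wavelength:
λ = λ' - Δλ
λ = 78.5627 - 1.3627
λ = 77.2000 pm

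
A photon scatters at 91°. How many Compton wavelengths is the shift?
1.0175 λ_C

The Compton shift formula is:
Δλ = λ_C(1 - cos θ)

Dividing both sides by λ_C:
Δλ/λ_C = 1 - cos θ

For θ = 91°:
Δλ/λ_C = 1 - cos(91°)
Δλ/λ_C = 1 - -0.0175
Δλ/λ_C = 1.0175

This means the shift is 1.0175 × λ_C = 2.4687 pm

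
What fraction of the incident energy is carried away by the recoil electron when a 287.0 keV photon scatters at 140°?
0.4980 (or 49.80%)

Calculate initial and final photon energies:

Initial: E₀ = 287.0 keV → λ₀ = 4.3200 pm
Compton shift: Δλ = 4.2850 pm
Final wavelength: λ' = 8.6050 pm
Final energy: E' = 144.0843 keV

Fractional energy loss:
(E₀ - E')/E₀ = (287.0000 - 144.0843)/287.0000
= 142.9157/287.0000
= 0.4980
= 49.80%

(Intermediate values are shown rounded; full precision is carried through to the final answer.)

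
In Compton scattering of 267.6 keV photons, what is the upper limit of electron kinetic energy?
136.8951 keV

Maximum energy transfer occurs at θ = 180° (backscattering).

Initial photon: E₀ = 267.6 keV → λ₀ = 4.6332 pm

Maximum Compton shift (at 180°):
Δλ_max = 2λ_C = 2 × 2.4263 = 4.8526 pm

Final wavelength:
λ' = 4.6332 + 4.8526 = 9.4858 pm

Minimum photon energy (maximum energy to electron):
E'_min = hc/λ' = 130.7049 keV

Maximum electron kinetic energy:
K_max = E₀ - E'_min = 267.6000 - 130.7049 = 136.8951 keV

(Intermediate values are shown rounded; full precision is carried through to the final answer.)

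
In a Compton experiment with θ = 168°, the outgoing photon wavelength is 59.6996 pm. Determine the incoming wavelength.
54.9000 pm

From λ' = λ + Δλ, we have λ = λ' - Δλ

First calculate the Compton shift:
Δλ = λ_C(1 - cos θ)
Δλ = 2.4263 × (1 - cos(168°))
Δλ = 2.4263 × 1.9781
Δλ = 4.7996 pm

Initial wavelength:
λ = λ' - Δλ
λ = 59.6996 - 4.7996
λ = 54.9000 pm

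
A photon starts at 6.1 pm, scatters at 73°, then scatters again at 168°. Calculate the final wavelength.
12.6165 pm

Apply Compton shift twice:

First scattering at θ₁ = 73°:
Δλ₁ = λ_C(1 - cos(73°))
Δλ₁ = 2.4263 × 0.7076
Δλ₁ = 1.7169 pm

After first scattering:
λ₁ = 6.1 + 1.7169 = 7.8169 pm

Second scattering at θ₂ = 168°:
Δλ₂ = λ_C(1 - cos(168°))
Δλ₂ = 2.4263 × 1.9781
Δλ₂ = 4.7996 pm

Final wavelength:
λ₂ = 7.8169 + 4.7996 = 12.6165 pm

Total shift: Δλ_total = 1.7169 + 4.7996 = 6.5165 pm

(Intermediate values are shown rounded; full precision is carried through to the final answer.)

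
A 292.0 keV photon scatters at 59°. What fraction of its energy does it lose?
0.2170 (or 21.70%)

Calculate initial and final photon energies:

Initial: E₀ = 292.0 keV → λ₀ = 4.2460 pm
Compton shift: Δλ = 1.1767 pm
Final wavelength: λ' = 5.4227 pm
Final energy: E' = 228.6391 keV

Fractional energy loss:
(E₀ - E')/E₀ = (292.0000 - 228.6391)/292.0000
= 63.3609/292.0000
= 0.2170
= 21.70%

(Intermediate values are shown rounded; full precision is carried through to the final answer.)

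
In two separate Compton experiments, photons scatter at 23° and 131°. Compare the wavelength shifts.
131° produces the larger shift by a factor of 20.832

Calculate both shifts using Δλ = λ_C(1 - cos θ):

For θ₁ = 23°:
Δλ₁ = 2.4263 × (1 - cos(23°))
Δλ₁ = 2.4263 × 0.0795
Δλ₁ = 0.1929 pm

For θ₂ = 131°:
Δλ₂ = 2.4263 × (1 - cos(131°))
Δλ₂ = 2.4263 × 1.6561
Δλ₂ = 4.0181 pm

The 131° angle produces the larger shift.
Ratio: 4.0181/0.1929 = 20.832

(Intermediate values are shown rounded; full precision is carried through to the final answer.)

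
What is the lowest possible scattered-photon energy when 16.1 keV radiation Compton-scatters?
15.1456 keV (at θ = 180°)

The scattered photon has minimum energy when its wavelength is maximum, i.e., when the Compton shift Δλ = λ_C(1 − cos θ) is maximum. This occurs at θ = 180° (backscattering), giving Δλ_max = 2λ_C = 4.8526 pm.

Initial wavelength: λ₀ = hc/E₀ = 77.0088 pm
Maximum final wavelength: λ'_max = λ₀ + 2λ_C = 77.0088 + 4.8526 = 81.8614 pm
Minimum final energy: E'_min = hc/λ'_max = 15.1456 keV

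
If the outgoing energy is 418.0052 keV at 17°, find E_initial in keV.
433.5000 keV

Convert final energy to wavelength (hc ≈ 1239.842 keV·pm):
λ' = hc/E' = 1239.842 / 418.0052 = 2.9661 pm

Calculate the Compton shift:
Δλ = λ_C(1 - cos(17°))
Δλ = 2.4263 × (1 - cos(17°))
Δλ = 0.1060 pm

Initial wavelength:
λ = λ' - Δλ = 2.9661 - 0.1060 = 2.8601 pm

Initial energy:
E = hc/λ = 1239.842 / 2.8601 = 433.5000 keV

(Intermediate values are shown rounded; full precision is carried through to the final answer.)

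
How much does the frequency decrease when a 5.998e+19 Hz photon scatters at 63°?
1.257e+19 Hz (decrease)

Convert frequency to wavelength (c = 299792458 m/s):
λ₀ = c/f₀ = 299792458/5.998e+19 = 4.9982070e-12 m = 4.9982 pm

Calculate Compton shift:
Δλ = λ_C(1 - cos(63°)) = 1.3248 pm

Final wavelength:
λ' = λ₀ + Δλ = 4.9982 + 1.3248 = 6.3230 pm

Final frequency:
f' = c/λ' = 299792458/6.3229955e-12 = 4.7413043e+19 Hz

Frequency shift (decrease):
Δf = f₀ - f' = 5.998e+19 - 4.7413043e+19 = 1.257e+19 Hz

(Intermediate values are shown rounded; full precision is carried through to the final answer.)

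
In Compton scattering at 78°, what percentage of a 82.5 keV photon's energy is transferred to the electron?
0.1134 (or 11.34%)

Calculate initial and final photon energies:

Initial: E₀ = 82.5 keV → λ₀ = 15.0284 pm
Compton shift: Δλ = 1.9219 pm
Final wavelength: λ' = 16.9502 pm
Final energy: E' = 73.1460 keV

Fractional energy loss:
(E₀ - E')/E₀ = (82.5000 - 73.1460)/82.5000
= 9.3540/82.5000
= 0.1134
= 11.34%

(Intermediate values are shown rounded; full precision is carried through to the final answer.)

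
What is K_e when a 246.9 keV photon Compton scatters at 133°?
110.6938 keV

By energy conservation: K_e = E_initial - E_final

First find the scattered photon energy:
Initial wavelength: λ = hc/E = 5.0216 pm
Compton shift: Δλ = λ_C(1 - cos(133°)) = 4.0810 pm
Final wavelength: λ' = 5.0216 + 4.0810 = 9.1027 pm
Final photon energy: E' = hc/λ' = 136.2062 keV

Electron kinetic energy:
K_e = E - E' = 246.9000 - 136.2062 = 110.6938 keV

(Intermediate values are shown rounded; full precision is carried through to the final answer.)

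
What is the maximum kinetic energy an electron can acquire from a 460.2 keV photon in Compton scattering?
295.9120 keV

Maximum energy transfer occurs at θ = 180° (backscattering).

Initial photon: E₀ = 460.2 keV → λ₀ = 2.6941 pm

Maximum Compton shift (at 180°):
Δλ_max = 2λ_C = 2 × 2.4263 = 4.8526 pm

Final wavelength:
λ' = 2.6941 + 4.8526 = 7.5468 pm

Minimum photon energy (maximum energy to electron):
E'_min = hc/λ' = 164.2880 keV

Maximum electron kinetic energy:
K_max = E₀ - E'_min = 460.2000 - 164.2880 = 295.9120 keV

(Intermediate values are shown rounded; full precision is carried through to the final answer.)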